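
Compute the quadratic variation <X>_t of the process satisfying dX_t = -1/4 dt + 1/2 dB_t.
<X>_t = t/4

For an Itô process dX_t = a(t) dt + b(t) dB_t, the quadratic variation is <X>_t = int_0^t b(s)^2 ds (the drift term does not contribute). Here b(s) = 1/2, so
  b(s)^2 = 1/4.
Integrating from 0 to t:
  <X>_t = int_0^t (1/4) ds = t/4.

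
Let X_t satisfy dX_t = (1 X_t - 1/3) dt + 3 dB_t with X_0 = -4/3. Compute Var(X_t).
Var(X_t) = 9*exp(2*t)/2 - 9/2

The variance V(t) = Var(X_t) satisfies V'(t) = 2 a V(t) + c^2 with V(0) = 0 (drift coefficient is linear in X, diffusion is constant). With a = 1, c = 3, the solution is
  V(t) = (c^2 / (2 a)) * (exp(2 a t) - 1)
       = (3^2 / (2*1)) * (exp(2 t) - 1)
       = 9*exp(2*t)/2 - 9/2.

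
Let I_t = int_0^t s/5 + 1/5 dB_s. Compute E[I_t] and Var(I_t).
E[I_t] = 0; Var(I_t) = t*(t^2 + 3*t + 3)/75

The Itô integral of a deterministic integrand f(s) has mean 0 because each increment f(s) * (B_{s+ds} - B_s) has mean 0. By the Itô isometry:
  Var( int_0^t f(s) dB_s ) = E[ (int_0^t f(s) dB_s)^2 ] = int_0^t f(s)^2 ds.
Here f(s) = s/5 + 1/5, so f(s)^2 = (s + 1)^2/25. Integrate:
  int_0^t ((s + 1)^2/25) ds = t*(t^2 + 3*t + 3)/75.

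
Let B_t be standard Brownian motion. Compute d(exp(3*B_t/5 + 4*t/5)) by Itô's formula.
d(exp(3*B_t/5 + 4*t/5)) = (49*exp(3*B_t/5 + 4*t/5)/50) dt + (3*exp(3*B_t/5 + 4*t/5)/5) dB_t

Itô's formula for f(t, x): d f(t, B_t) = (f_t + (1/2) f_xx) dt + f_x dB_t. Compute partials of f(t, x) = exp(4*t/5 + 3*x/5):
  f_t(t,x)  = 4*exp(4*t/5 + 3*x/5)/5
  f_x(t,x)  = 3*exp(4*t/5 + 3*x/5)/5
  f_xx(t,x) = 9*exp(4*t/5 + 3*x/5)/25
Assemble drift = f_t + (1/2) f_xx = 49*exp(4*t/5 + 3*x/5)/50 and diffusion = f_x = 3*exp(4*t/5 + 3*x/5)/5. Substituting x = B_t:
  d(exp(3*B_t/5 + 4*t/5)) = (49*exp(3*B_t/5 + 4*t/5)/50) dt + (3*exp(3*B_t/5 + 4*t/5)/5) dB_t.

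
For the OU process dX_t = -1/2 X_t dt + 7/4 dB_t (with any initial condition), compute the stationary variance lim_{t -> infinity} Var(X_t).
lim Var(X_t) = 49/16

The OU SDE dX = -theta X dt + sigma dB admits the integrating factor exp(theta t): d(exp(theta t) X_t) = sigma exp(theta t) dB_t. Integrating from 0 to t gives X_t = x_0 * exp(-theta t) + sigma * int_0^t exp(-theta (t-s)) dB_s for any initial x_0. The Itô integral has variance (by the Itô isometry) sigma^2 * int_0^t exp(-2 theta (t - s)) ds = sigma^2 * (1 - exp(-2 theta t)) / (2 theta), independent of x_0.
With theta = 1/2, sigma = 7/4:
  Var(X_t) = (7/4)^2 * (1 - exp(-2*1/2 t)) / (2 * 1/2) = 49/16 - 49*exp(-t)/16.
As t -> infinity, exp(-2*1/2 t) -> 0, so the stationary variance is sigma^2 / (2 theta) = 49/16.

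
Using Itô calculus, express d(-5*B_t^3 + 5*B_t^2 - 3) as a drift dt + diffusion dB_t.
d(-5*B_t^3 + 5*B_t^2 - 3) = (5 - 15*B_t) dt + (5*B_t*(2 - 3*B_t)) dB_t

Itô's formula for f(B_t) gives d f(B_t) = f'(B_t) dB_t + (1/2) f''(B_t) dt. Compute derivatives of f(x) = -5*x^3 + 5*x^2 - 3:
  f'(x)  = 5*x*(2 - 3*x)
  f''(x) = 10 - 30*x
Substitute x = B_t and multiply the f'' term by 1/2:
  drift     = (1/2) * (10 - 30*x) evaluated at B_t = 5 - 15*B_t
  diffusion = (5*x*(2 - 3*x)) evaluated at B_t = 5*B_t*(2 - 3*B_t)
Therefore d(-5*B_t^3 + 5*B_t^2 - 3) = (5 - 15*B_t) dt + (5*B_t*(2 - 3*B_t)) dB_t.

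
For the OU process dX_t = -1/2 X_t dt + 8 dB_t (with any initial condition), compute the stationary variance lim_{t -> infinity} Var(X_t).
lim Var(X_t) = 64

The OU SDE dX = -theta X dt + sigma dB admits the integrating factor exp(theta t): d(exp(theta t) X_t) = sigma exp(theta t) dB_t. Integrating from 0 to t gives X_t = x_0 * exp(-theta t) + sigma * int_0^t exp(-theta (t-s)) dB_s for any initial x_0. The Itô integral has variance (by the Itô isometry) sigma^2 * int_0^t exp(-2 theta (t - s)) ds = sigma^2 * (1 - exp(-2 theta t)) / (2 theta), independent of x_0.
With theta = 1/2, sigma = 8:
  Var(X_t) = (8)^2 * (1 - exp(-2*1/2 t)) / (2 * 1/2) = 64 - 64*exp(-t).
As t -> infinity, exp(-2*1/2 t) -> 0, so the stationary variance is sigma^2 / (2 theta) = 64.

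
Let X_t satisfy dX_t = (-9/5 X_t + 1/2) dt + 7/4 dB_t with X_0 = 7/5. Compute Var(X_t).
Var(X_t) = 245/288 - 245*exp(-18*t/5)/288

The variance V(t) = Var(X_t) satisfies V'(t) = 2 a V(t) + c^2 with V(0) = 0 (drift coefficient is linear in X, diffusion is constant). With a = -9/5, c = 7/4, the solution is
  V(t) = (c^2 / (2 a)) * (exp(2 a t) - 1)
       = ((7/4)^2 / (2*(-9/5))) * (exp((-18/5) t) - 1)
       = 245/288 - 245*exp(-18*t/5)/288.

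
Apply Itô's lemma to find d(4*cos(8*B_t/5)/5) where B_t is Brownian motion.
d(4*cos(8*B_t/5)/5) = (-128*cos(8*B_t/5)/125) dt + (-32*sin(8*B_t/5)/25) dB_t

Itô's formula for f(B_t) gives d f(B_t) = f'(B_t) dB_t + (1/2) f''(B_t) dt. Compute derivatives of f(x) = 4*cos(8*x/5)/5:
  f'(x)  = -32*sin(8*x/5)/25
  f''(x) = -256*cos(8*x/5)/125
Substitute x = B_t and multiply the f'' term by 1/2:
  drift     = (1/2) * (-256*cos(8*x/5)/125) evaluated at B_t = -128*cos(8*B_t/5)/125
  diffusion = (-32*sin(8*x/5)/25) evaluated at B_t = -32*sin(8*B_t/5)/25
Therefore d(4*cos(8*B_t/5)/5) = (-128*cos(8*B_t/5)/125) dt + (-32*sin(8*B_t/5)/25) dB_t.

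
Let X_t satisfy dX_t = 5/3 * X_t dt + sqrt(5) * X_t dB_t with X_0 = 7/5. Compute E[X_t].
E[X_t] = 7*exp(5*t/3)/5

For GBM dX = mu X dt + sigma X dB with X_0 = x_0, apply Itô to Y = log X: dY = (mu - sigma^2/2) dt + sigma dB, so Y_t = log(x_0) + (mu - sigma^2/2) t + sigma B_t and hence X_t = x_0 * exp((mu - sigma^2/2) t + sigma B_t).
With mu = 5/3, sigma = sqrt(5), x_0 = 7/5, this gives:
  X_t = 7/5 * exp((-5/6) * t + (sqrt(5)) * B_t).
Since sigma*B_t ~ Normal(0, sigma^2 t), E[exp(sigma*B_t)] = exp(sigma^2 t / 2); so E[X_t] = x_0 * exp((mu - sigma^2/2) t) * exp(sigma^2 t / 2) = x_0 * exp(mu t) = 7*exp(5*t/3)/5.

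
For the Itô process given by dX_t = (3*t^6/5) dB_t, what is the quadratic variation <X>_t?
<X>_t = 9*t^13/325

For an Itô process dX_t = a(t) dt + b(t) dB_t, the quadratic variation is <X>_t = int_0^t b(s)^2 ds (the drift term does not contribute). Here b(s) = 3*s^6/5, so
  b(s)^2 = 9*s^12/25.
Integrating from 0 to t:
  <X>_t = int_0^t (9*s^12/25) ds = 9*t^13/325.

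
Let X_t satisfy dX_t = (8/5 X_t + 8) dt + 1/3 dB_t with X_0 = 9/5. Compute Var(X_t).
Var(X_t) = 5*exp(16*t/5)/144 - 5/144

The variance V(t) = Var(X_t) satisfies V'(t) = 2 a V(t) + c^2 with V(0) = 0 (drift coefficient is linear in X, diffusion is constant). With a = 8/5, c = 1/3, the solution is
  V(t) = (c^2 / (2 a)) * (exp(2 a t) - 1)
       = ((1/3)^2 / (2*(8/5))) * (exp((16/5) t) - 1)
       = 5*exp(16*t/5)/144 - 5/144.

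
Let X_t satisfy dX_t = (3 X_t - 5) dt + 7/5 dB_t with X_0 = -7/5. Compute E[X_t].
E[X_t] = 5/3 - 46*exp(3*t)/15

Taking expectations and using E[dB_t] = 0, the mean m(t) = E[X_t] satisfies the ODE m'(t) = a m(t) + b with m(0) = x_0. With a = 3, b = -5, x_0 = -7/5, the solution is
  m(t) = x_0 * exp(a t) + (b/a) * (exp(a t) - 1)
       = (-7/5) * exp(3 t) + ((-5)/3) * (exp(3 t) - 1)
       = 5/3 - 46*exp(3*t)/15.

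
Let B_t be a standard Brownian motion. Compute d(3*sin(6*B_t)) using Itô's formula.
d(3*sin(6*B_t)) = (-54*sin(6*B_t)) dt + (18*cos(6*B_t)) dB_t

Itô's formula for f(B_t) gives d f(B_t) = f'(B_t) dB_t + (1/2) f''(B_t) dt. Compute derivatives of f(x) = 3*sin(6*x):
  f'(x)  = 18*cos(6*x)
  f''(x) = -108*sin(6*x)
Substitute x = B_t and multiply the f'' term by 1/2:
  drift     = (1/2) * (-108*sin(6*x)) evaluated at B_t = -54*sin(6*B_t)
  diffusion = (18*cos(6*x)) evaluated at B_t = 18*cos(6*B_t)
Therefore d(3*sin(6*B_t)) = (-54*sin(6*B_t)) dt + (18*cos(6*B_t)) dB_t.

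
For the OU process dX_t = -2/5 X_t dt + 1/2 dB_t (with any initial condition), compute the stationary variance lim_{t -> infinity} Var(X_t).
lim Var(X_t) = 5/16

The OU SDE dX = -theta X dt + sigma dB admits the integrating factor exp(theta t): d(exp(theta t) X_t) = sigma exp(theta t) dB_t. Integrating from 0 to t gives X_t = x_0 * exp(-theta t) + sigma * int_0^t exp(-theta (t-s)) dB_s for any initial x_0. The Itô integral has variance (by the Itô isometry) sigma^2 * int_0^t exp(-2 theta (t - s)) ds = sigma^2 * (1 - exp(-2 theta t)) / (2 theta), independent of x_0.
With theta = 2/5, sigma = 1/2:
  Var(X_t) = (1/2)^2 * (1 - exp(-2*2/5 t)) / (2 * 2/5) = 5/16 - 5*exp(-4*t/5)/16.
As t -> infinity, exp(-2*2/5 t) -> 0, so the stationary variance is sigma^2 / (2 theta) = 5/16.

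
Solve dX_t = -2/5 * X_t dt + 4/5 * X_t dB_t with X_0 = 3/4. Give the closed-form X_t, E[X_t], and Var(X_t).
X_t = 3/4 * exp((-18/25) t + (4/5) B_t); E[X_t] = 3*exp(-2*t/5)/4; Var(X_t) = (9*exp(16*t/25) - 9)*exp(-4*t/5)/16

For GBM dX = mu X dt + sigma X dB with X_0 = x_0, apply Itô to Y = log X: dY = (mu - sigma^2/2) dt + sigma dB, so Y_t = log(x_0) + (mu - sigma^2/2) t + sigma B_t and hence X_t = x_0 * exp((mu - sigma^2/2) t + sigma B_t).
With mu = -2/5, sigma = 4/5, x_0 = 3/4, this gives:
  X_t = 3/4 * exp((-18/25) * t + (4/5) * B_t).
Since sigma*B_t ~ Normal(0, sigma^2 t), E[exp(sigma*B_t)] = exp(sigma^2 t / 2); so E[X_t] = x_0 * exp((mu - sigma^2/2) t) * exp(sigma^2 t / 2) = x_0 * exp(mu t) = 3*exp(-2*t/5)/4.
Var(X_t) = E[X_t^2] - (E[X_t])^2 = x_0^2 * exp(2 mu t) * (exp(sigma^2 t) - 1) = (9*exp(16*t/25) - 9)*exp(-4*t/5)/16.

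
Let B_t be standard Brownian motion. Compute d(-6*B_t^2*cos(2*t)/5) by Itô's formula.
d(-6*B_t^2*cos(2*t)/5) = (12*B_t^2*sin(2*t)/5 - 6*cos(2*t)/5) dt + (-12*B_t*cos(2*t)/5) dB_t

Itô's formula for f(t, x): d f(t, B_t) = (f_t + (1/2) f_xx) dt + f_x dB_t. Compute partials of f(t, x) = -6*x^2*cos(2*t)/5:
  f_t(t,x)  = 12*x^2*sin(2*t)/5
  f_x(t,x)  = -12*x*cos(2*t)/5
  f_xx(t,x) = -12*cos(2*t)/5
Assemble drift = f_t + (1/2) f_xx = 12*x^2*sin(2*t)/5 - 6*cos(2*t)/5 and diffusion = f_x = -12*x*cos(2*t)/5. Substituting x = B_t:
  d(-6*B_t^2*cos(2*t)/5) = (12*B_t^2*sin(2*t)/5 - 6*cos(2*t)/5) dt + (-12*B_t*cos(2*t)/5) dB_t.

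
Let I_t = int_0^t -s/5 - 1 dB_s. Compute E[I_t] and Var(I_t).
E[I_t] = 0; Var(I_t) = t*(t^2 + 15*t + 75)/75

The Itô integral of a deterministic integrand f(s) has mean 0 because each increment f(s) * (B_{s+ds} - B_s) has mean 0. By the Itô isometry:
  Var( int_0^t f(s) dB_s ) = E[ (int_0^t f(s) dB_s)^2 ] = int_0^t f(s)^2 ds.
Here f(s) = -s/5 - 1, so f(s)^2 = (s + 5)^2/25. Integrate:
  int_0^t ((s + 5)^2/25) ds = t*(t^2 + 15*t + 75)/75.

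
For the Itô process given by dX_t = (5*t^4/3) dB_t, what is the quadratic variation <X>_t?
<X>_t = 25*t^9/81

For an Itô process dX_t = a(t) dt + b(t) dB_t, the quadratic variation is <X>_t = int_0^t b(s)^2 ds (the drift term does not contribute). Here b(s) = 5*s^4/3, so
  b(s)^2 = 25*s^8/9.
Integrating from 0 to t:
  <X>_t = int_0^t (25*s^8/9) ds = 25*t^9/81.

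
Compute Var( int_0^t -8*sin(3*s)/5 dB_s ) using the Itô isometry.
Var = 32*t/25 - 16*sin(6*t)/75

The Itô integral of a deterministic integrand f(s) has mean 0 because each increment f(s) * (B_{s+ds} - B_s) has mean 0. By the Itô isometry:
  Var( int_0^t f(s) dB_s ) = E[ (int_0^t f(s) dB_s)^2 ] = int_0^t f(s)^2 ds.
Here f(s) = -8*sin(3*s)/5, so f(s)^2 = 64*sin(3*s)^2/25. Integrate:
  int_0^t (64*sin(3*s)^2/25) ds = 32*t/25 - 16*sin(6*t)/75.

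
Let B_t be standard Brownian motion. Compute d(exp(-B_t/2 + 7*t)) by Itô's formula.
d(exp(-B_t/2 + 7*t)) = (57*exp(-B_t/2 + 7*t)/8) dt + (-exp(-B_t/2 + 7*t)/2) dB_t

Itô's formula for f(t, x): d f(t, B_t) = (f_t + (1/2) f_xx) dt + f_x dB_t. Compute partials of f(t, x) = exp(7*t - x/2):
  f_t(t,x)  = 7*exp(7*t - x/2)
  f_x(t,x)  = -exp(7*t - x/2)/2
  f_xx(t,x) = exp(7*t - x/2)/4
Assemble drift = f_t + (1/2) f_xx = 57*exp(7*t - x/2)/8 and diffusion = f_x = -exp(7*t - x/2)/2. Substituting x = B_t:
  d(exp(-B_t/2 + 7*t)) = (57*exp(-B_t/2 + 7*t)/8) dt + (-exp(-B_t/2 + 7*t)/2) dB_t.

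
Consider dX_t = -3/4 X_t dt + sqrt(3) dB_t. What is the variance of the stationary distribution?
lim Var(X_t) = 2

The OU SDE dX = -theta X dt + sigma dB admits the integrating factor exp(theta t): d(exp(theta t) X_t) = sigma exp(theta t) dB_t. Integrating from 0 to t gives X_t = x_0 * exp(-theta t) + sigma * int_0^t exp(-theta (t-s)) dB_s for any initial x_0. The Itô integral has variance (by the Itô isometry) sigma^2 * int_0^t exp(-2 theta (t - s)) ds = sigma^2 * (1 - exp(-2 theta t)) / (2 theta), independent of x_0.
With theta = 3/4, sigma = sqrt(3):
  Var(X_t) = (sqrt(3))^2 * (1 - exp(-2*3/4 t)) / (2 * 3/4) = 2 - 2*exp(-3*t/2).
As t -> infinity, exp(-2*3/4 t) -> 0, so the stationary variance is sigma^2 / (2 theta) = 2.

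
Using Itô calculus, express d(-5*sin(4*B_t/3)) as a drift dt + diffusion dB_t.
d(-5*sin(4*B_t/3)) = (40*sin(4*B_t/3)/9) dt + (-20*cos(4*B_t/3)/3) dB_t

Itô's formula for f(B_t) gives d f(B_t) = f'(B_t) dB_t + (1/2) f''(B_t) dt. Compute derivatives of f(x) = -5*sin(4*x/3):
  f'(x)  = -20*cos(4*x/3)/3
  f''(x) = 80*sin(4*x/3)/9
Substitute x = B_t and multiply the f'' term by 1/2:
  drift     = (1/2) * (80*sin(4*x/3)/9) evaluated at B_t = 40*sin(4*B_t/3)/9
  diffusion = (-20*cos(4*x/3)/3) evaluated at B_t = -20*cos(4*B_t/3)/3
Therefore d(-5*sin(4*B_t/3)) = (40*sin(4*B_t/3)/9) dt + (-20*cos(4*B_t/3)/3) dB_t.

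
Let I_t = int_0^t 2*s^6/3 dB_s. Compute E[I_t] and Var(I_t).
E[I_t] = 0; Var(I_t) = 4*t^13/117

The Itô integral of a deterministic integrand f(s) has mean 0 because each increment f(s) * (B_{s+ds} - B_s) has mean 0. By the Itô isometry:
  Var( int_0^t f(s) dB_s ) = E[ (int_0^t f(s) dB_s)^2 ] = int_0^t f(s)^2 ds.
Here f(s) = 2*s^6/3, so f(s)^2 = 4*s^12/9. Integrate:
  int_0^t (4*s^12/9) ds = 4*t^13/117.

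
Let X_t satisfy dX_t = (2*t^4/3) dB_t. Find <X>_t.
<X>_t = 4*t^9/81

For an Itô process dX_t = a(t) dt + b(t) dB_t, the quadratic variation is <X>_t = int_0^t b(s)^2 ds (the drift term does not contribute). Here b(s) = 2*s^4/3, so
  b(s)^2 = 4*s^8/9.
Integrating from 0 to t:
  <X>_t = int_0^t (4*s^8/9) ds = 4*t^9/81.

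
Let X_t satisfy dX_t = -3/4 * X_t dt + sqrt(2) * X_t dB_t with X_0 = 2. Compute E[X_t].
E[X_t] = 2*exp(-3*t/4)

For GBM dX = mu X dt + sigma X dB with X_0 = x_0, apply Itô to Y = log X: dY = (mu - sigma^2/2) dt + sigma dB, so Y_t = log(x_0) + (mu - sigma^2/2) t + sigma B_t and hence X_t = x_0 * exp((mu - sigma^2/2) t + sigma B_t).
With mu = -3/4, sigma = sqrt(2), x_0 = 2, this gives:
  X_t = 2 * exp((-7/4) * t + (sqrt(2)) * B_t).
Since sigma*B_t ~ Normal(0, sigma^2 t), E[exp(sigma*B_t)] = exp(sigma^2 t / 2); so E[X_t] = x_0 * exp((mu - sigma^2/2) t) * exp(sigma^2 t / 2) = x_0 * exp(mu t) = 2*exp(-3*t/4).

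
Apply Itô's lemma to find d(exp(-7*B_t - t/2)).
d(exp(-7*B_t - t/2)) = (24*exp(-7*B_t - t/2)) dt + (-7*exp(-7*B_t - t/2)) dB_t

Itô's formula for f(t, x): d f(t, B_t) = (f_t + (1/2) f_xx) dt + f_x dB_t. Compute partials of f(t, x) = exp(-t/2 - 7*x):
  f_t(t,x)  = -exp(-t/2 - 7*x)/2
  f_x(t,x)  = -7*exp(-t/2 - 7*x)
  f_xx(t,x) = 49*exp(-t/2 - 7*x)
Assemble drift = f_t + (1/2) f_xx = 24*exp(-t/2 - 7*x) and diffusion = f_x = -7*exp(-t/2 - 7*x). Substituting x = B_t:
  d(exp(-7*B_t - t/2)) = (24*exp(-7*B_t - t/2)) dt + (-7*exp(-7*B_t - t/2)) dB_t.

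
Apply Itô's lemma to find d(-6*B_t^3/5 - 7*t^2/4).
d(-6*B_t^3/5 - 7*t^2/4) = (-18*B_t/5 - 7*t/2) dt + (-18*B_t^2/5) dB_t

Itô's formula for f(t, x): d f(t, B_t) = (f_t + (1/2) f_xx) dt + f_x dB_t. Compute partials of f(t, x) = -7*t^2/4 - 6*x^3/5:
  f_t(t,x)  = -7*t/2
  f_x(t,x)  = -18*x^2/5
  f_xx(t,x) = -36*x/5
Assemble drift = f_t + (1/2) f_xx = -7*t/2 - 18*x/5 and diffusion = f_x = -18*x^2/5. Substituting x = B_t:
  d(-6*B_t^3/5 - 7*t^2/4) = (-18*B_t/5 - 7*t/2) dt + (-18*B_t^2/5) dB_t.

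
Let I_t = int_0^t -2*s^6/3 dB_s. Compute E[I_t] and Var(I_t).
E[I_t] = 0; Var(I_t) = 4*t^13/117

The Itô integral of a deterministic integrand f(s) has mean 0 because each increment f(s) * (B_{s+ds} - B_s) has mean 0. By the Itô isometry:
  Var( int_0^t f(s) dB_s ) = E[ (int_0^t f(s) dB_s)^2 ] = int_0^t f(s)^2 ds.
Here f(s) = -2*s^6/3, so f(s)^2 = 4*s^12/9. Integrate:
  int_0^t (4*s^12/9) ds = 4*t^13/117.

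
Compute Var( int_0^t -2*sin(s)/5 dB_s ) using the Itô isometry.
Var = 2*t/25 - sin(2*t)/25

The Itô integral of a deterministic integrand f(s) has mean 0 because each increment f(s) * (B_{s+ds} - B_s) has mean 0. By the Itô isometry:
  Var( int_0^t f(s) dB_s ) = E[ (int_0^t f(s) dB_s)^2 ] = int_0^t f(s)^2 ds.
Here f(s) = -2*sin(s)/5, so f(s)^2 = 4*sin(s)^2/25. Integrate:
  int_0^t (4*sin(s)^2/25) ds = 2*t/25 - sin(2*t)/25.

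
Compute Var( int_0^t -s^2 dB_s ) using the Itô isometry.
Var = t^5/5

The Itô integral of a deterministic integrand f(s) has mean 0 because each increment f(s) * (B_{s+ds} - B_s) has mean 0. By the Itô isometry:
  Var( int_0^t f(s) dB_s ) = E[ (int_0^t f(s) dB_s)^2 ] = int_0^t f(s)^2 ds.
Here f(s) = -s^2, so f(s)^2 = s^4. Integrate:
  int_0^t (s^4) ds = t^5/5.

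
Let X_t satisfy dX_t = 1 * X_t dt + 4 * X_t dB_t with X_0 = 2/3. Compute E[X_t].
E[X_t] = 2*exp(t)/3

For GBM dX = mu X dt + sigma X dB with X_0 = x_0, apply Itô to Y = log X: dY = (mu - sigma^2/2) dt + sigma dB, so Y_t = log(x_0) + (mu - sigma^2/2) t + sigma B_t and hence X_t = x_0 * exp((mu - sigma^2/2) t + sigma B_t).
With mu = 1, sigma = 4, x_0 = 2/3, this gives:
  X_t = 2/3 * exp((-7) * t + (4) * B_t).
Since sigma*B_t ~ Normal(0, sigma^2 t), E[exp(sigma*B_t)] = exp(sigma^2 t / 2); so E[X_t] = x_0 * exp((mu - sigma^2/2) t) * exp(sigma^2 t / 2) = x_0 * exp(mu t) = 2*exp(t)/3.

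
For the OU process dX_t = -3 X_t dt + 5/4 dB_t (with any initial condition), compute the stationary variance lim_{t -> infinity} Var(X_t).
lim Var(X_t) = 25/96

The OU SDE dX = -theta X dt + sigma dB admits the integrating factor exp(theta t): d(exp(theta t) X_t) = sigma exp(theta t) dB_t. Integrating from 0 to t gives X_t = x_0 * exp(-theta t) + sigma * int_0^t exp(-theta (t-s)) dB_s for any initial x_0. The Itô integral has variance (by the Itô isometry) sigma^2 * int_0^t exp(-2 theta (t - s)) ds = sigma^2 * (1 - exp(-2 theta t)) / (2 theta), independent of x_0.
With theta = 3, sigma = 5/4:
  Var(X_t) = (5/4)^2 * (1 - exp(-2*3 t)) / (2 * 3) = 25/96 - 25*exp(-6*t)/96.
As t -> infinity, exp(-2*3 t) -> 0, so the stationary variance is sigma^2 / (2 theta) = 25/96.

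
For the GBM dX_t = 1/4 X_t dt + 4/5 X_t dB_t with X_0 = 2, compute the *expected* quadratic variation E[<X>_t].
E[<X>_t] = 128*exp(57*t/50)/57 - 128/57

<X>_t = int_0^t ((4/5) * X_s)^2 ds. Taking expectation inside the integral: E[<X>_t] = (4/5)^2 * int_0^t E[X_s^2] ds. For GBM, E[X_s^2] = x_0^2 * exp((2 mu + sigma^2) s). Integrating:
  E[<X>_t] = (4/5)^2 * 2^2 * (exp((2*(1/4) + (4/5)^2) t) - 1) / (2*(1/4) + (4/5)^2)
           = (4/5)^2 * 2^2 * (exp((57/50) t) - 1) / (57/50) = 128*exp(57*t/50)/57 - 128/57.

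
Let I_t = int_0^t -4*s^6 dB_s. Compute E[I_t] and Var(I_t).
E[I_t] = 0; Var(I_t) = 16*t^13/13

The Itô integral of a deterministic integrand f(s) has mean 0 because each increment f(s) * (B_{s+ds} - B_s) has mean 0. By the Itô isometry:
  Var( int_0^t f(s) dB_s ) = E[ (int_0^t f(s) dB_s)^2 ] = int_0^t f(s)^2 ds.
Here f(s) = -4*s^6, so f(s)^2 = 16*s^12. Integrate:
  int_0^t (16*s^12) ds = 16*t^13/13.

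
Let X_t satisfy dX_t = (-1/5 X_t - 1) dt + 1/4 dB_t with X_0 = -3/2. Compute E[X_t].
E[X_t] = -5 + 7*exp(-t/5)/2

Taking expectations and using E[dB_t] = 0, the mean m(t) = E[X_t] satisfies the ODE m'(t) = a m(t) + b with m(0) = x_0. With a = -1/5, b = -1, x_0 = -3/2, the solution is
  m(t) = x_0 * exp(a t) + (b/a) * (exp(a t) - 1)
       = (-3/2) * exp((-1/5) t) + ((-1)/(-1/5)) * (exp((-1/5) t) - 1)
       = -5 + 7*exp(-t/5)/2.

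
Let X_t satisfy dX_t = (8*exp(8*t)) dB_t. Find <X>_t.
<X>_t = 4*exp(16*t) - 4

For an Itô process dX_t = a(t) dt + b(t) dB_t, the quadratic variation is <X>_t = int_0^t b(s)^2 ds (the drift term does not contribute). Here b(s) = 8*exp(8*s), so
  b(s)^2 = 64*exp(16*s).
Integrating from 0 to t:
  <X>_t = int_0^t (64*exp(16*s)) ds = 4*exp(16*t) - 4.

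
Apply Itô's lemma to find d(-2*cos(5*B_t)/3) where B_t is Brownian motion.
d(-2*cos(5*B_t)/3) = (25*cos(5*B_t)/3) dt + (10*sin(5*B_t)/3) dB_t

Itô's formula for f(B_t) gives d f(B_t) = f'(B_t) dB_t + (1/2) f''(B_t) dt. Compute derivatives of f(x) = -2*cos(5*x)/3:
  f'(x)  = 10*sin(5*x)/3
  f''(x) = 50*cos(5*x)/3
Substitute x = B_t and multiply the f'' term by 1/2:
  drift     = (1/2) * (50*cos(5*x)/3) evaluated at B_t = 25*cos(5*B_t)/3
  diffusion = (10*sin(5*x)/3) evaluated at B_t = 10*sin(5*B_t)/3
Therefore d(-2*cos(5*B_t)/3) = (25*cos(5*B_t)/3) dt + (10*sin(5*B_t)/3) dB_t.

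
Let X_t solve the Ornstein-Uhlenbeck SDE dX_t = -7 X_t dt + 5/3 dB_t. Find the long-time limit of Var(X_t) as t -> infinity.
lim Var(X_t) = 25/126

The OU SDE dX = -theta X dt + sigma dB admits the integrating factor exp(theta t): d(exp(theta t) X_t) = sigma exp(theta t) dB_t. Integrating from 0 to t gives X_t = x_0 * exp(-theta t) + sigma * int_0^t exp(-theta (t-s)) dB_s for any initial x_0. The Itô integral has variance (by the Itô isometry) sigma^2 * int_0^t exp(-2 theta (t - s)) ds = sigma^2 * (1 - exp(-2 theta t)) / (2 theta), independent of x_0.
With theta = 7, sigma = 5/3:
  Var(X_t) = (5/3)^2 * (1 - exp(-2*7 t)) / (2 * 7) = 25/126 - 25*exp(-14*t)/126.
As t -> infinity, exp(-2*7 t) -> 0, so the stationary variance is sigma^2 / (2 theta) = 25/126.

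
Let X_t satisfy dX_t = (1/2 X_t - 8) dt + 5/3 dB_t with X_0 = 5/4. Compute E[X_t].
E[X_t] = 16 - 59*exp(t/2)/4

Taking expectations and using E[dB_t] = 0, the mean m(t) = E[X_t] satisfies the ODE m'(t) = a m(t) + b with m(0) = x_0. With a = 1/2, b = -8, x_0 = 5/4, the solution is
  m(t) = x_0 * exp(a t) + (b/a) * (exp(a t) - 1)
       = (5/4) * exp((1/2) t) + ((-8)/(1/2)) * (exp((1/2) t) - 1)
       = 16 - 59*exp(t/2)/4.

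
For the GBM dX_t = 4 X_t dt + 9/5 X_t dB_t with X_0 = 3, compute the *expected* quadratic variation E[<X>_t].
E[<X>_t] = 729*exp(281*t/25)/281 - 729/281

<X>_t = int_0^t ((9/5) * X_s)^2 ds. Taking expectation inside the integral: E[<X>_t] = (9/5)^2 * int_0^t E[X_s^2] ds. For GBM, E[X_s^2] = x_0^2 * exp((2 mu + sigma^2) s). Integrating:
  E[<X>_t] = (9/5)^2 * 3^2 * (exp((2*4 + (9/5)^2) t) - 1) / (2*4 + (9/5)^2)
           = (9/5)^2 * 3^2 * (exp((281/25) t) - 1) / (281/25) = 729*exp(281*t/25)/281 - 729/281.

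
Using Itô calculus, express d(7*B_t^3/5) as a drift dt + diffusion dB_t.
d(7*B_t^3/5) = (21*B_t/5) dt + (21*B_t^2/5) dB_t

Itô's formula for f(B_t) gives d f(B_t) = f'(B_t) dB_t + (1/2) f''(B_t) dt. Compute derivatives of f(x) = 7*x^3/5:
  f'(x)  = 21*x^2/5
  f''(x) = 42*x/5
Substitute x = B_t and multiply the f'' term by 1/2:
  drift     = (1/2) * (42*x/5) evaluated at B_t = 21*B_t/5
  diffusion = (21*x^2/5) evaluated at B_t = 21*B_t^2/5
Therefore d(7*B_t^3/5) = (21*B_t/5) dt + (21*B_t^2/5) dB_t.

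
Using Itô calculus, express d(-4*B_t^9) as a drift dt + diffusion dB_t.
d(-4*B_t^9) = (-144*B_t^7) dt + (-36*B_t^8) dB_t

Itô's formula for f(B_t) gives d f(B_t) = f'(B_t) dB_t + (1/2) f''(B_t) dt. Compute derivatives of f(x) = -4*x^9:
  f'(x)  = -36*x^8
  f''(x) = -288*x^7
Substitute x = B_t and multiply the f'' term by 1/2:
  drift     = (1/2) * (-288*x^7) evaluated at B_t = -144*B_t^7
  diffusion = (-36*x^8) evaluated at B_t = -36*B_t^8
Therefore d(-4*B_t^9) = (-144*B_t^7) dt + (-36*B_t^8) dB_t.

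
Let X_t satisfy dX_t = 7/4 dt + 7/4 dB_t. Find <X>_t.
<X>_t = 49*t/16

For an Itô process dX_t = a(t) dt + b(t) dB_t, the quadratic variation is <X>_t = int_0^t b(s)^2 ds (the drift term does not contribute). Here b(s) = 7/4, so
  b(s)^2 = 49/16.
Integrating from 0 to t:
  <X>_t = int_0^t (49/16) ds = 49*t/16.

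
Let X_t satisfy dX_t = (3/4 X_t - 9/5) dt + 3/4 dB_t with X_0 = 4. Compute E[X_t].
E[X_t] = 8*exp(3*t/4)/5 + 12/5

Taking expectations and using E[dB_t] = 0, the mean m(t) = E[X_t] satisfies the ODE m'(t) = a m(t) + b with m(0) = x_0. With a = 3/4, b = -9/5, x_0 = 4, the solution is
  m(t) = x_0 * exp(a t) + (b/a) * (exp(a t) - 1)
       = 4 * exp((3/4) t) + ((-9/5)/(3/4)) * (exp((3/4) t) - 1)
       = 8*exp(3*t/4)/5 + 12/5.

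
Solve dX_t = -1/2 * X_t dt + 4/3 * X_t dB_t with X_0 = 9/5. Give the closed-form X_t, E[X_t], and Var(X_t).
X_t = 9/5 * exp((-25/18) t + (4/3) B_t); E[X_t] = 9*exp(-t/2)/5; Var(X_t) = (81*exp(16*t/9) - 81)*exp(-t)/25

For GBM dX = mu X dt + sigma X dB with X_0 = x_0, apply Itô to Y = log X: dY = (mu - sigma^2/2) dt + sigma dB, so Y_t = log(x_0) + (mu - sigma^2/2) t + sigma B_t and hence X_t = x_0 * exp((mu - sigma^2/2) t + sigma B_t).
With mu = -1/2, sigma = 4/3, x_0 = 9/5, this gives:
  X_t = 9/5 * exp((-25/18) * t + (4/3) * B_t).
Since sigma*B_t ~ Normal(0, sigma^2 t), E[exp(sigma*B_t)] = exp(sigma^2 t / 2); so E[X_t] = x_0 * exp((mu - sigma^2/2) t) * exp(sigma^2 t / 2) = x_0 * exp(mu t) = 9*exp(-t/2)/5.
Var(X_t) = E[X_t^2] - (E[X_t])^2 = x_0^2 * exp(2 mu t) * (exp(sigma^2 t) - 1) = (81*exp(16*t/9) - 81)*exp(-t)/25.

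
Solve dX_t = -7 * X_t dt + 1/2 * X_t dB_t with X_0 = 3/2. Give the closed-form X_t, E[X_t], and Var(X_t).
X_t = 3/2 * exp((-57/8) t + (1/2) B_t); E[X_t] = 3*exp(-7*t)/2; Var(X_t) = (9*exp(t/4) - 9)*exp(-14*t)/4

For GBM dX = mu X dt + sigma X dB with X_0 = x_0, apply Itô to Y = log X: dY = (mu - sigma^2/2) dt + sigma dB, so Y_t = log(x_0) + (mu - sigma^2/2) t + sigma B_t and hence X_t = x_0 * exp((mu - sigma^2/2) t + sigma B_t).
With mu = -7, sigma = 1/2, x_0 = 3/2, this gives:
  X_t = 3/2 * exp((-57/8) * t + (1/2) * B_t).
Since sigma*B_t ~ Normal(0, sigma^2 t), E[exp(sigma*B_t)] = exp(sigma^2 t / 2); so E[X_t] = x_0 * exp((mu - sigma^2/2) t) * exp(sigma^2 t / 2) = x_0 * exp(mu t) = 3*exp(-7*t)/2.
Var(X_t) = E[X_t^2] - (E[X_t])^2 = x_0^2 * exp(2 mu t) * (exp(sigma^2 t) - 1) = (9*exp(t/4) - 9)*exp(-14*t)/4.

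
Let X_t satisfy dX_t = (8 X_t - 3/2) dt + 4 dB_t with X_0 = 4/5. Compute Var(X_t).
Var(X_t) = exp(16*t) - 1

The variance V(t) = Var(X_t) satisfies V'(t) = 2 a V(t) + c^2 with V(0) = 0 (drift coefficient is linear in X, diffusion is constant). With a = 8, c = 4, the solution is
  V(t) = (c^2 / (2 a)) * (exp(2 a t) - 1)
       = (4^2 / (2*8)) * (exp(16 t) - 1)
       = exp(16*t) - 1.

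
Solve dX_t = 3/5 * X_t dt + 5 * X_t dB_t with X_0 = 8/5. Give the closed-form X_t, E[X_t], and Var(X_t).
X_t = 8/5 * exp((-119/10) t + (5) B_t); E[X_t] = 8*exp(3*t/5)/5; Var(X_t) = 64*(exp(25*t) - 1)*exp(6*t/5)/25

For GBM dX = mu X dt + sigma X dB with X_0 = x_0, apply Itô to Y = log X: dY = (mu - sigma^2/2) dt + sigma dB, so Y_t = log(x_0) + (mu - sigma^2/2) t + sigma B_t and hence X_t = x_0 * exp((mu - sigma^2/2) t + sigma B_t).
With mu = 3/5, sigma = 5, x_0 = 8/5, this gives:
  X_t = 8/5 * exp((-119/10) * t + (5) * B_t).
Since sigma*B_t ~ Normal(0, sigma^2 t), E[exp(sigma*B_t)] = exp(sigma^2 t / 2); so E[X_t] = x_0 * exp((mu - sigma^2/2) t) * exp(sigma^2 t / 2) = x_0 * exp(mu t) = 8*exp(3*t/5)/5.
Var(X_t) = E[X_t^2] - (E[X_t])^2 = x_0^2 * exp(2 mu t) * (exp(sigma^2 t) - 1) = 64*(exp(25*t) - 1)*exp(6*t/5)/25.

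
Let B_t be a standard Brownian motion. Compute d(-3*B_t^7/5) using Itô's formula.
d(-3*B_t^7/5) = (-63*B_t^5/5) dt + (-21*B_t^6/5) dB_t

Itô's formula for f(B_t) gives d f(B_t) = f'(B_t) dB_t + (1/2) f''(B_t) dt. Compute derivatives of f(x) = -3*x^7/5:
  f'(x)  = -21*x^6/5
  f''(x) = -126*x^5/5
Substitute x = B_t and multiply the f'' term by 1/2:
  drift     = (1/2) * (-126*x^5/5) evaluated at B_t = -63*B_t^5/5
  diffusion = (-21*x^6/5) evaluated at B_t = -21*B_t^6/5
Therefore d(-3*B_t^7/5) = (-63*B_t^5/5) dt + (-21*B_t^6/5) dB_t.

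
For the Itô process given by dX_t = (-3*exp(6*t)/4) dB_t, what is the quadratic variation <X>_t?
<X>_t = 3*exp(12*t)/64 - 3/64

For an Itô process dX_t = a(t) dt + b(t) dB_t, the quadratic variation is <X>_t = int_0^t b(s)^2 ds (the drift term does not contribute). Here b(s) = -3*exp(6*s)/4, so
  b(s)^2 = 9*exp(12*s)/16.
Integrating from 0 to t:
  <X>_t = int_0^t (9*exp(12*s)/16) ds = 3*exp(12*t)/64 - 3/64.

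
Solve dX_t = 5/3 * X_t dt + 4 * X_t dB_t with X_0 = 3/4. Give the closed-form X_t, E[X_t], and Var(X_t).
X_t = 3/4 * exp((-19/3) t + (4) B_t); E[X_t] = 3*exp(5*t/3)/4; Var(X_t) = 9*(exp(16*t) - 1)*exp(10*t/3)/16

For GBM dX = mu X dt + sigma X dB with X_0 = x_0, apply Itô to Y = log X: dY = (mu - sigma^2/2) dt + sigma dB, so Y_t = log(x_0) + (mu - sigma^2/2) t + sigma B_t and hence X_t = x_0 * exp((mu - sigma^2/2) t + sigma B_t).
With mu = 5/3, sigma = 4, x_0 = 3/4, this gives:
  X_t = 3/4 * exp((-19/3) * t + (4) * B_t).
Since sigma*B_t ~ Normal(0, sigma^2 t), E[exp(sigma*B_t)] = exp(sigma^2 t / 2); so E[X_t] = x_0 * exp((mu - sigma^2/2) t) * exp(sigma^2 t / 2) = x_0 * exp(mu t) = 3*exp(5*t/3)/4.
Var(X_t) = E[X_t^2] - (E[X_t])^2 = x_0^2 * exp(2 mu t) * (exp(sigma^2 t) - 1) = 9*(exp(16*t) - 1)*exp(10*t/3)/16.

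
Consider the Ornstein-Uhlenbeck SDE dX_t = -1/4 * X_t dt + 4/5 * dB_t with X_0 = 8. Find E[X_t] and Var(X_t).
E[X_t] = 8*exp(-t/4); Var(X_t) = 32/25 - 32*exp(-t/2)/25

The OU SDE dX = -theta X dt + sigma dB admits the integrating factor exp(theta t): d(exp(theta t) X_t) = sigma exp(theta t) dB_t. Integrating from 0 to t:
  X_t = x_0 * exp(-theta t) + sigma * int_0^t exp(-theta (t-s)) dB_s.
The Itô integral has mean 0 and (by the Itô isometry) variance sigma^2 * int_0^t exp(-2 theta (t - s)) ds = sigma^2 * (1 - exp(-2 theta t)) / (2 theta).
With theta = 1/4, sigma = 4/5, x_0 = 8:
  E[X_t] = 8 * exp(-1/4 t) = 8*exp(-t/4)
  Var(X_t) = (4/5)^2 * (1 - exp(-2*1/4 t)) / (2 * 1/4) = 32/25 - 32*exp(-t/2)/25.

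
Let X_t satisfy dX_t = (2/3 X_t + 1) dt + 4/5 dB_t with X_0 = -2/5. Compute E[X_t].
E[X_t] = 11*exp(2*t/3)/10 - 3/2

Taking expectations and using E[dB_t] = 0, the mean m(t) = E[X_t] satisfies the ODE m'(t) = a m(t) + b with m(0) = x_0. With a = 2/3, b = 1, x_0 = -2/5, the solution is
  m(t) = x_0 * exp(a t) + (b/a) * (exp(a t) - 1)
       = (-2/5) * exp((2/3) t) + (1/(2/3)) * (exp((2/3) t) - 1)
       = 11*exp(2*t/3)/10 - 3/2.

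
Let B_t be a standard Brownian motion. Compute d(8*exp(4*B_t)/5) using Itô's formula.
d(8*exp(4*B_t)/5) = (64*exp(4*B_t)/5) dt + (32*exp(4*B_t)/5) dB_t

Itô's formula for f(B_t) gives d f(B_t) = f'(B_t) dB_t + (1/2) f''(B_t) dt. Compute derivatives of f(x) = 8*exp(4*x)/5:
  f'(x)  = 32*exp(4*x)/5
  f''(x) = 128*exp(4*x)/5
Substitute x = B_t and multiply the f'' term by 1/2:
  drift     = (1/2) * (128*exp(4*x)/5) evaluated at B_t = 64*exp(4*B_t)/5
  diffusion = (32*exp(4*x)/5) evaluated at B_t = 32*exp(4*B_t)/5
Therefore d(8*exp(4*B_t)/5) = (64*exp(4*B_t)/5) dt + (32*exp(4*B_t)/5) dB_t.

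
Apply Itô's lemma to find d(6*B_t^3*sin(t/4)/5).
d(6*B_t^3*sin(t/4)/5) = (3*B_t*(B_t^2*cos(t/4) + 12*sin(t/4))/10) dt + (18*B_t^2*sin(t/4)/5) dB_t

Itô's formula for f(t, x): d f(t, B_t) = (f_t + (1/2) f_xx) dt + f_x dB_t. Compute partials of f(t, x) = 6*x^3*sin(t/4)/5:
  f_t(t,x)  = 3*x^3*cos(t/4)/10
  f_x(t,x)  = 18*x^2*sin(t/4)/5
  f_xx(t,x) = 36*x*sin(t/4)/5
Assemble drift = f_t + (1/2) f_xx = 3*x*(x^2*cos(t/4) + 12*sin(t/4))/10 and diffusion = f_x = 18*x^2*sin(t/4)/5. Substituting x = B_t:
  d(6*B_t^3*sin(t/4)/5) = (3*B_t*(B_t^2*cos(t/4) + 12*sin(t/4))/10) dt + (18*B_t^2*sin(t/4)/5) dB_t.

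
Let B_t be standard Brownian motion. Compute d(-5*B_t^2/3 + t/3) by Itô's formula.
d(-5*B_t^2/3 + t/3) = (-4/3) dt + (-10*B_t/3) dB_t

Itô's formula for f(t, x): d f(t, B_t) = (f_t + (1/2) f_xx) dt + f_x dB_t. Compute partials of f(t, x) = t/3 - 5*x^2/3:
  f_t(t,x)  = 1/3
  f_x(t,x)  = -10*x/3
  f_xx(t,x) = -10/3
Assemble drift = f_t + (1/2) f_xx = -4/3 and diffusion = f_x = -10*x/3. Substituting x = B_t:
  d(-5*B_t^2/3 + t/3) = (-4/3) dt + (-10*B_t/3) dB_t.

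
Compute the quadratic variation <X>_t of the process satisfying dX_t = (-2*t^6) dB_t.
<X>_t = 4*t^13/13

For an Itô process dX_t = a(t) dt + b(t) dB_t, the quadratic variation is <X>_t = int_0^t b(s)^2 ds (the drift term does not contribute). Here b(s) = -2*s^6, so
  b(s)^2 = 4*s^12.
Integrating from 0 to t:
  <X>_t = int_0^t (4*s^12) ds = 4*t^13/13.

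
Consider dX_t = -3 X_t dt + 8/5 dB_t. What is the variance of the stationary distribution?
lim Var(X_t) = 32/75

The OU SDE dX = -theta X dt + sigma dB admits the integrating factor exp(theta t): d(exp(theta t) X_t) = sigma exp(theta t) dB_t. Integrating from 0 to t gives X_t = x_0 * exp(-theta t) + sigma * int_0^t exp(-theta (t-s)) dB_s for any initial x_0. The Itô integral has variance (by the Itô isometry) sigma^2 * int_0^t exp(-2 theta (t - s)) ds = sigma^2 * (1 - exp(-2 theta t)) / (2 theta), independent of x_0.
With theta = 3, sigma = 8/5:
  Var(X_t) = (8/5)^2 * (1 - exp(-2*3 t)) / (2 * 3) = 32/75 - 32*exp(-6*t)/75.
As t -> infinity, exp(-2*3 t) -> 0, so the stationary variance is sigma^2 / (2 theta) = 32/75.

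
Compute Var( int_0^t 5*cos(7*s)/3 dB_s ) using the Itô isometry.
Var = 25*t/18 + 25*sin(14*t)/252

The Itô integral of a deterministic integrand f(s) has mean 0 because each increment f(s) * (B_{s+ds} - B_s) has mean 0. By the Itô isometry:
  Var( int_0^t f(s) dB_s ) = E[ (int_0^t f(s) dB_s)^2 ] = int_0^t f(s)^2 ds.
Here f(s) = 5*cos(7*s)/3, so f(s)^2 = 25*cos(7*s)^2/9. Integrate:
  int_0^t (25*cos(7*s)^2/9) ds = 25*t/18 + 25*sin(14*t)/252.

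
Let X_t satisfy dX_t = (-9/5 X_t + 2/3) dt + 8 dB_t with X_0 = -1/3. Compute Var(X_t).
Var(X_t) = 160/9 - 160*exp(-18*t/5)/9

The variance V(t) = Var(X_t) satisfies V'(t) = 2 a V(t) + c^2 with V(0) = 0 (drift coefficient is linear in X, diffusion is constant). With a = -9/5, c = 8, the solution is
  V(t) = (c^2 / (2 a)) * (exp(2 a t) - 1)
       = (8^2 / (2*(-9/5))) * (exp((-18/5) t) - 1)
       = 160/9 - 160*exp(-18*t/5)/9.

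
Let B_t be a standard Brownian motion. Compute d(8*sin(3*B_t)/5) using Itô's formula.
d(8*sin(3*B_t)/5) = (-36*sin(3*B_t)/5) dt + (24*cos(3*B_t)/5) dB_t

Itô's formula for f(B_t) gives d f(B_t) = f'(B_t) dB_t + (1/2) f''(B_t) dt. Compute derivatives of f(x) = 8*sin(3*x)/5:
  f'(x)  = 24*cos(3*x)/5
  f''(x) = -72*sin(3*x)/5
Substitute x = B_t and multiply the f'' term by 1/2:
  drift     = (1/2) * (-72*sin(3*x)/5) evaluated at B_t = -36*sin(3*B_t)/5
  diffusion = (24*cos(3*x)/5) evaluated at B_t = 24*cos(3*B_t)/5
Therefore d(8*sin(3*B_t)/5) = (-36*sin(3*B_t)/5) dt + (24*cos(3*B_t)/5) dB_t.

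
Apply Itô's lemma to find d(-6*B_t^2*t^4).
d(-6*B_t^2*t^4) = (6*t^3*(-4*B_t^2 - t)) dt + (-12*B_t*t^4) dB_t

Itô's formula for f(t, x): d f(t, B_t) = (f_t + (1/2) f_xx) dt + f_x dB_t. Compute partials of f(t, x) = -6*t^4*x^2:
  f_t(t,x)  = -24*t^3*x^2
  f_x(t,x)  = -12*t^4*x
  f_xx(t,x) = -12*t^4
Assemble drift = f_t + (1/2) f_xx = 6*t^3*(-t - 4*x^2) and diffusion = f_x = -12*t^4*x. Substituting x = B_t:
  d(-6*B_t^2*t^4) = (6*t^3*(-4*B_t^2 - t)) dt + (-12*B_t*t^4) dB_t.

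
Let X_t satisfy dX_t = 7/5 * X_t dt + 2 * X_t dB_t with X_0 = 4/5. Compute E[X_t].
E[X_t] = 4*exp(7*t/5)/5

For GBM dX = mu X dt + sigma X dB with X_0 = x_0, apply Itô to Y = log X: dY = (mu - sigma^2/2) dt + sigma dB, so Y_t = log(x_0) + (mu - sigma^2/2) t + sigma B_t and hence X_t = x_0 * exp((mu - sigma^2/2) t + sigma B_t).
With mu = 7/5, sigma = 2, x_0 = 4/5, this gives:
  X_t = 4/5 * exp((-3/5) * t + (2) * B_t).
Since sigma*B_t ~ Normal(0, sigma^2 t), E[exp(sigma*B_t)] = exp(sigma^2 t / 2); so E[X_t] = x_0 * exp((mu - sigma^2/2) t) * exp(sigma^2 t / 2) = x_0 * exp(mu t) = 4*exp(7*t/5)/5.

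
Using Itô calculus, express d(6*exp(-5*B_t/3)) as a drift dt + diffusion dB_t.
d(6*exp(-5*B_t/3)) = (25*exp(-5*B_t/3)/3) dt + (-10*exp(-5*B_t/3)) dB_t

Itô's formula for f(B_t) gives d f(B_t) = f'(B_t) dB_t + (1/2) f''(B_t) dt. Compute derivatives of f(x) = 6*exp(-5*x/3):
  f'(x)  = -10*exp(-5*x/3)
  f''(x) = 50*exp(-5*x/3)/3
Substitute x = B_t and multiply the f'' term by 1/2:
  drift     = (1/2) * (50*exp(-5*x/3)/3) evaluated at B_t = 25*exp(-5*B_t/3)/3
  diffusion = (-10*exp(-5*x/3)) evaluated at B_t = -10*exp(-5*B_t/3)
Therefore d(6*exp(-5*B_t/3)) = (25*exp(-5*B_t/3)/3) dt + (-10*exp(-5*B_t/3)) dB_t.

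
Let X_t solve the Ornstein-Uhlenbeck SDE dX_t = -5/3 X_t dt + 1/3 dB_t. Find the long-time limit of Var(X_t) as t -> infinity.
lim Var(X_t) = 1/30

The OU SDE dX = -theta X dt + sigma dB admits the integrating factor exp(theta t): d(exp(theta t) X_t) = sigma exp(theta t) dB_t. Integrating from 0 to t gives X_t = x_0 * exp(-theta t) + sigma * int_0^t exp(-theta (t-s)) dB_s for any initial x_0. The Itô integral has variance (by the Itô isometry) sigma^2 * int_0^t exp(-2 theta (t - s)) ds = sigma^2 * (1 - exp(-2 theta t)) / (2 theta), independent of x_0.
With theta = 5/3, sigma = 1/3:
  Var(X_t) = (1/3)^2 * (1 - exp(-2*5/3 t)) / (2 * 5/3) = 1/30 - exp(-10*t/3)/30.
As t -> infinity, exp(-2*5/3 t) -> 0, so the stationary variance is sigma^2 / (2 theta) = 1/30.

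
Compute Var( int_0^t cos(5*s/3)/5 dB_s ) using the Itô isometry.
Var = t/50 + 3*sin(10*t/3)/500

The Itô integral of a deterministic integrand f(s) has mean 0 because each increment f(s) * (B_{s+ds} - B_s) has mean 0. By the Itô isometry:
  Var( int_0^t f(s) dB_s ) = E[ (int_0^t f(s) dB_s)^2 ] = int_0^t f(s)^2 ds.
Here f(s) = cos(5*s/3)/5, so f(s)^2 = cos(5*s/3)^2/25. Integrate:
  int_0^t (cos(5*s/3)^2/25) ds = t/50 + 3*sin(10*t/3)/500.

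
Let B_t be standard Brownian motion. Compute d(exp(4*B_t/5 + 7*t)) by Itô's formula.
d(exp(4*B_t/5 + 7*t)) = (183*exp(4*B_t/5 + 7*t)/25) dt + (4*exp(4*B_t/5 + 7*t)/5) dB_t

Itô's formula for f(t, x): d f(t, B_t) = (f_t + (1/2) f_xx) dt + f_x dB_t. Compute partials of f(t, x) = exp(7*t + 4*x/5):
  f_t(t,x)  = 7*exp(7*t + 4*x/5)
  f_x(t,x)  = 4*exp(7*t + 4*x/5)/5
  f_xx(t,x) = 16*exp(7*t + 4*x/5)/25
Assemble drift = f_t + (1/2) f_xx = 183*exp(7*t + 4*x/5)/25 and diffusion = f_x = 4*exp(7*t + 4*x/5)/5. Substituting x = B_t:
  d(exp(4*B_t/5 + 7*t)) = (183*exp(4*B_t/5 + 7*t)/25) dt + (4*exp(4*B_t/5 + 7*t)/5) dB_t.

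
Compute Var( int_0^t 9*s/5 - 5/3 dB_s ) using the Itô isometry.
Var = t*(243*t^2 - 675*t + 625)/225

The Itô integral of a deterministic integrand f(s) has mean 0 because each increment f(s) * (B_{s+ds} - B_s) has mean 0. By the Itô isometry:
  Var( int_0^t f(s) dB_s ) = E[ (int_0^t f(s) dB_s)^2 ] = int_0^t f(s)^2 ds.
Here f(s) = 9*s/5 - 5/3, so f(s)^2 = (27*s - 25)^2/225. Integrate:
  int_0^t ((27*s - 25)^2/225) ds = t*(243*t^2 - 675*t + 625)/225.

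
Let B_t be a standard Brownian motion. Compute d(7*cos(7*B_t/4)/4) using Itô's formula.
d(7*cos(7*B_t/4)/4) = (-343*cos(7*B_t/4)/128) dt + (-49*sin(7*B_t/4)/16) dB_t

Itô's formula for f(B_t) gives d f(B_t) = f'(B_t) dB_t + (1/2) f''(B_t) dt. Compute derivatives of f(x) = 7*cos(7*x/4)/4:
  f'(x)  = -49*sin(7*x/4)/16
  f''(x) = -343*cos(7*x/4)/64
Substitute x = B_t and multiply the f'' term by 1/2:
  drift     = (1/2) * (-343*cos(7*x/4)/64) evaluated at B_t = -343*cos(7*B_t/4)/128
  diffusion = (-49*sin(7*x/4)/16) evaluated at B_t = -49*sin(7*B_t/4)/16
Therefore d(7*cos(7*B_t/4)/4) = (-343*cos(7*B_t/4)/128) dt + (-49*sin(7*B_t/4)/16) dB_t.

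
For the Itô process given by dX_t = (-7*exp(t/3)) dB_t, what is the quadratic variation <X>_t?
<X>_t = 147*exp(2*t/3)/2 - 147/2

For an Itô process dX_t = a(t) dt + b(t) dB_t, the quadratic variation is <X>_t = int_0^t b(s)^2 ds (the drift term does not contribute). Here b(s) = -7*exp(s/3), so
  b(s)^2 = 49*exp(2*s/3).
Integrating from 0 to t:
  <X>_t = int_0^t (49*exp(2*s/3)) ds = 147*exp(2*t/3)/2 - 147/2.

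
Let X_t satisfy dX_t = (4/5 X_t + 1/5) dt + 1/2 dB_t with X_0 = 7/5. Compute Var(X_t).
Var(X_t) = 5*exp(8*t/5)/32 - 5/32

The variance V(t) = Var(X_t) satisfies V'(t) = 2 a V(t) + c^2 with V(0) = 0 (drift coefficient is linear in X, diffusion is constant). With a = 4/5, c = 1/2, the solution is
  V(t) = (c^2 / (2 a)) * (exp(2 a t) - 1)
       = ((1/2)^2 / (2*(4/5))) * (exp((8/5) t) - 1)
       = 5*exp(8*t/5)/32 - 5/32.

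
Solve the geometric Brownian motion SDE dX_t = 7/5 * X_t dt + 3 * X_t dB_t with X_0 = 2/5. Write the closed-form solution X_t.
X_t = 2/5 * exp((-31/10) * t + (3) * B_t)

For GBM dX = mu X dt + sigma X dB with X_0 = x_0, apply Itô to Y = log X: dY = (mu - sigma^2/2) dt + sigma dB, so Y_t = log(x_0) + (mu - sigma^2/2) t + sigma B_t and hence X_t = x_0 * exp((mu - sigma^2/2) t + sigma B_t).
With mu = 7/5, sigma = 3, x_0 = 2/5, this gives:
  X_t = 2/5 * exp((-31/10) * t + (3) * B_t).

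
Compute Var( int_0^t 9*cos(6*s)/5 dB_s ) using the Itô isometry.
Var = 81*t/50 + 27*sin(12*t)/200

The Itô integral of a deterministic integrand f(s) has mean 0 because each increment f(s) * (B_{s+ds} - B_s) has mean 0. By the Itô isometry:
  Var( int_0^t f(s) dB_s ) = E[ (int_0^t f(s) dB_s)^2 ] = int_0^t f(s)^2 ds.
Here f(s) = 9*cos(6*s)/5, so f(s)^2 = 81*cos(6*s)^2/25. Integrate:
  int_0^t (81*cos(6*s)^2/25) ds = 81*t/50 + 27*sin(12*t)/200.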